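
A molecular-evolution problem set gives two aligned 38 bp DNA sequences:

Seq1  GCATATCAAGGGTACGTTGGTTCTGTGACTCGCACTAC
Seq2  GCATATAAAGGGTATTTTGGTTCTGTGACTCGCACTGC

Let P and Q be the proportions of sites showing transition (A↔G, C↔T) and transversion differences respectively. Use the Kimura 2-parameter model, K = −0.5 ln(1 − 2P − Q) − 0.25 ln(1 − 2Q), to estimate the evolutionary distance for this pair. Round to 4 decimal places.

The sequences differ at positions 7 (C/A, transversion), 15 (C/T, transition), 16 (G/T, transversion), 37 (A/G, transition).
Of the 4 differences, 2 transitions and 2 transversions over 38 sites: P = 2/38 = 0.052632, Q = 2/38 = 0.052632.
d = −0.5·ln(0.842104) − 0.25·ln(0.894736) = −0.5·(-0.171852) − 0.25·(-0.111227) = 0.1137.

0.1137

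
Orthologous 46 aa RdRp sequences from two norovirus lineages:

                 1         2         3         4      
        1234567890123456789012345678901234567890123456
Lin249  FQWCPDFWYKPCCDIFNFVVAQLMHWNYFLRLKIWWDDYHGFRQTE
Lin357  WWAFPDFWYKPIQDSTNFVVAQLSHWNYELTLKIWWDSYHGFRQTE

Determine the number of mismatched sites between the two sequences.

Differing sites — 1:F/W; 2:Q/W; 3:W/A; 4:C/F; 12:C/I; 13:C/Q; 15:I/S; 16:F/T; 24:M/S; 29:F/E; 31:R/T; 38:D/S.
That gives 12 mismatches out of 46 aligned sites, so the Hamming distance is 12.

12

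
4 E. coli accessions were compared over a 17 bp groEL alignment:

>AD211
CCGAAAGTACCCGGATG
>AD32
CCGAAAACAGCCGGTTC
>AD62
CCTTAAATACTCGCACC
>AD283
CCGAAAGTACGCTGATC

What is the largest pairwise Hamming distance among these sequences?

8

Pairwise Hamming distances:
  AD211 vs AD32: 5
  AD211 vs AD62: 7
  AD211 vs AD283: 3
  AD32 vs AD62: 8
  AD32 vs AD283: 6
  AD62 vs AD283: 7
The largest is 8, between AD32 and AD62.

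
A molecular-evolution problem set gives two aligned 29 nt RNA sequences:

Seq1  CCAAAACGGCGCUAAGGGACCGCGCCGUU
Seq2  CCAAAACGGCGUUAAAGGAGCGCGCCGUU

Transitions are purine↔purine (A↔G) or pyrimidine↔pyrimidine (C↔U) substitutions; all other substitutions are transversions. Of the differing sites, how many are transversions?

1

Differing sites — 12:C/U (Ti); 16:G/A (Ti); 20:C/G (Tv).
Of the 3 differences, 2 transitions and 1 transversion, so the answer is 1.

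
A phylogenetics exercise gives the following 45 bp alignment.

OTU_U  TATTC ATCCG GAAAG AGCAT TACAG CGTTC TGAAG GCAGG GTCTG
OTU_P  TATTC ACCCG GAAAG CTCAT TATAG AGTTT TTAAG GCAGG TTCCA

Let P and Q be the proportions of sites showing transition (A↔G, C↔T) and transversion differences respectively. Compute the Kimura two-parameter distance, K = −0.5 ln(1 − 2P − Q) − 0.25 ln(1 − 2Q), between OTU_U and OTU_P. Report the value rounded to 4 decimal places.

0.2656

Mismatches occur at site 7 (T→C, transition), site 16 (A→C, transversion), site 17 (G→T, transversion), site 23 (C→T, transition), site 26 (C→A, transversion), site 30 (C→T, transition), site 32 (G→T, transversion), site 41 (G→T, transversion), site 44 (T→C, transition), site 45 (G→A, transition).
Of the 10 differences, 5 transitions and 5 transversions over 45 sites: P = 5/45 = 0.111111, Q = 5/45 = 0.111111.
d = −0.5·ln(0.666667) − 0.25·ln(0.777778) = −0.5·(-0.405465) − 0.25·(-0.251314) = 0.2656.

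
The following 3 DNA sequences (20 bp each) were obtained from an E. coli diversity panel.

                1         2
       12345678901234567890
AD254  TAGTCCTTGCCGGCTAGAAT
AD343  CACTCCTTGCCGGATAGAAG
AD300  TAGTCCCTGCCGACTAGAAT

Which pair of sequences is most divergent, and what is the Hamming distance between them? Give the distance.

6

Pairwise Hamming distances:
  AD254 vs AD343: 4
  AD254 vs AD300: 2
  AD343 vs AD300: 6
The largest is 6, between AD343 and AD300.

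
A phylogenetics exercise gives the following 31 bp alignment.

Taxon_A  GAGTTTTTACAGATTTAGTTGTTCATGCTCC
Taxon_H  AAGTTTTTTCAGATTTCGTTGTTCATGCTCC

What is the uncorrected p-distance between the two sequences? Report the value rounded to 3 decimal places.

Mismatches occur at site 1 (G/A), site 9 (A/T), site 17 (A/C).
There are 3 differences over 31 sites, so p = 3/31 = 0.097.

0.097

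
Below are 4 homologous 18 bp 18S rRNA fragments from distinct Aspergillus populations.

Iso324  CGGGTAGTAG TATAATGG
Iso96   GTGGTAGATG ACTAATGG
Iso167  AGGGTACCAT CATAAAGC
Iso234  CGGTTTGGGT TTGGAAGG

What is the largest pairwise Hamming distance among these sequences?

12

Pairwise Hamming distances:
  Iso324 vs Iso96: 6
  Iso324 vs Iso167: 7
  Iso324 vs Iso234: 9
  Iso96 vs Iso167: 10
  Iso96 vs Iso234: 12
  Iso167 vs Iso234: 11
The largest is 12, between Iso96 and Iso234.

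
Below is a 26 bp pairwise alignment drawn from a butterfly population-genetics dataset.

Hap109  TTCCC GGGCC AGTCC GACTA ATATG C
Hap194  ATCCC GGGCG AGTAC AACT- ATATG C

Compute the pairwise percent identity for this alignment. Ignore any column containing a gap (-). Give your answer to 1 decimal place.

Excluding the 1 gap column leaves 25 comparable sites.
Differing sites — 1:T/A; 10:C/G; 14:C/A; 16:G/A.
21 of the 25 comparable sites match, so the percent identity is 21/25 × 100 = 84.0%.

84.0%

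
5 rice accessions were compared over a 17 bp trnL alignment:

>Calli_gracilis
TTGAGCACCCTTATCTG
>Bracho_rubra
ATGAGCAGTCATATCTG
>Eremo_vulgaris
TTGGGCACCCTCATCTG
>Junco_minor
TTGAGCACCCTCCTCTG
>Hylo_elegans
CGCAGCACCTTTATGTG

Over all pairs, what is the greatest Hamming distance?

Pairwise Hamming distances:
  Calli_gracilis vs Bracho_rubra: 4
  Calli_gracilis vs Eremo_vulgaris: 2
  Calli_gracilis vs Junco_minor: 2
  Calli_gracilis vs Hylo_elegans: 5
  Bracho_rubra vs Eremo_vulgaris: 6
  Bracho_rubra vs Junco_minor: 6
  Bracho_rubra vs Hylo_elegans: 8
  Eremo_vulgaris vs Junco_minor: 2
  Eremo_vulgaris vs Hylo_elegans: 7
  Junco_minor vs Hylo_elegans: 7
The largest is 8, between Bracho_rubra and Hylo_elegans.

8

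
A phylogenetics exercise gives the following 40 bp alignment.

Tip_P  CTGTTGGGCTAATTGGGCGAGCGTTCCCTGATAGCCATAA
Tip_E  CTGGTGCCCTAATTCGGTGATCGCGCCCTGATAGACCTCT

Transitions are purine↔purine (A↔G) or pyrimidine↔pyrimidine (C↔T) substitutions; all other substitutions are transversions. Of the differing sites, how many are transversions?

Mismatches occur at site 4 (T↔G, transversion), site 7 (G↔C, transversion), site 8 (G↔C, transversion), site 15 (G↔C, transversion), site 18 (C↔T, transition), site 21 (G↔T, transversion), site 24 (T↔C, transition), site 25 (T↔G, transversion), site 35 (C↔A, transversion), site 37 (A↔C, transversion), site 39 (A↔C, transversion), site 40 (A↔T, transversion).
Of the 12 differences, 2 transitions and 10 transversions, so the answer is 10.

10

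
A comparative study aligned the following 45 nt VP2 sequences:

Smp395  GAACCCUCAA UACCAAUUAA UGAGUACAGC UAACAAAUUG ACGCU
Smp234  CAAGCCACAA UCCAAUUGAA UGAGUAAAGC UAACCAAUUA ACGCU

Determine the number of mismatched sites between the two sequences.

Mismatches occur at site 1 (G→C), site 4 (C→G), site 7 (U→A), site 12 (A→C), site 14 (C→A), site 16 (A→U), site 18 (U→G), site 27 (C→A), site 35 (A→C), site 40 (G→A).
That gives 10 mismatches out of 45 aligned sites, so the Hamming distance is 10.

10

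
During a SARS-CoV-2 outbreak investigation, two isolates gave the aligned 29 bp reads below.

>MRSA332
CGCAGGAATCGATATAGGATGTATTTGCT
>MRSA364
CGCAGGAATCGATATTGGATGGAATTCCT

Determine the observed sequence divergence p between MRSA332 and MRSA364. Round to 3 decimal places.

Mismatches occur at site 16 (A↔T), site 22 (T↔G), site 24 (T↔A), site 27 (G↔C).
There are 4 differences over 29 sites, so p = 4/29 = 0.138.

0.138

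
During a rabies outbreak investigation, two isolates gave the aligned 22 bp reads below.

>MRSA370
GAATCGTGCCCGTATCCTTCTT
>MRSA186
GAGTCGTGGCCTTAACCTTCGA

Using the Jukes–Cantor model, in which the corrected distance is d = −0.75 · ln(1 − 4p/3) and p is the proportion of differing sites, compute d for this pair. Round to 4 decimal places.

0.3390

Differing sites — 3:A/G; 9:C/G; 12:G/T; 15:T/A; 21:T/G; 22:T/A.
p = 6/22 = 0.272727.
d = −0.75 · ln(1 − (4/3)·0.272727) = −0.75 · ln(0.636364) = −0.75 · (-0.451985) = 0.3390.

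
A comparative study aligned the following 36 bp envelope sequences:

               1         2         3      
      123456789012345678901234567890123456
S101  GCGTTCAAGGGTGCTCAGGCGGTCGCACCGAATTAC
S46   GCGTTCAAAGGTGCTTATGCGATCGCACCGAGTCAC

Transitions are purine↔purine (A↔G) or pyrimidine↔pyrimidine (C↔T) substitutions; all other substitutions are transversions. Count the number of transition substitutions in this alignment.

Differing sites — 9:G/A (Ti); 16:C/T (Ti); 18:G/T (Tv); 22:G/A (Ti); 32:A/G (Ti); 34:T/C (Ti).
Of the 6 differences, 5 transitions and 1 transversion, so the answer is 5.

5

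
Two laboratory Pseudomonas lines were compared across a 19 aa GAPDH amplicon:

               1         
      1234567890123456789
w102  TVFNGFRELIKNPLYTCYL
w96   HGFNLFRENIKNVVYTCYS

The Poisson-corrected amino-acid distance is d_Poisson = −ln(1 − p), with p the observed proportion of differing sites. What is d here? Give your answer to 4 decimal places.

Mismatches occur at site 1 (T→H), site 2 (V→G), site 5 (G→L), site 9 (L→N), site 13 (P→V), site 14 (L→V), site 19 (L→S).
p = 7/19 = 0.368421.
d = −ln(1 − 0.368421) = −ln(0.631579) = 0.4595.

0.4595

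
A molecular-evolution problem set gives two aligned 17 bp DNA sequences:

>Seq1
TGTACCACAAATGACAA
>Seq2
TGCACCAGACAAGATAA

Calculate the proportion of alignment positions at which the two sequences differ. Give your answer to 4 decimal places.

0.2941

Differing sites — 3:T/C; 8:C/G; 10:A/C; 12:T/A; 15:C/T.
There are 5 differences over 17 sites, so p = 5/17 = 0.2941.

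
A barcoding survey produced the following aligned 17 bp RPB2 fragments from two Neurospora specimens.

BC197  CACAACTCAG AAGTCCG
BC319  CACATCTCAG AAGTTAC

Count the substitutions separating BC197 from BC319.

4

The sequences differ at positions 5 (A/T), 15 (C/T), 16 (C/A), 17 (G/C).
That gives 4 mismatches out of 17 aligned sites, so the Hamming distance is 4.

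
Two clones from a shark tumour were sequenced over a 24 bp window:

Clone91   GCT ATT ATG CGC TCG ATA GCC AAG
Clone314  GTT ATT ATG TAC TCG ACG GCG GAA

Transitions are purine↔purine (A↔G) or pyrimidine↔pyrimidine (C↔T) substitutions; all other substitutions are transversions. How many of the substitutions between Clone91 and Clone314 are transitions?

7

The sequences differ at positions 2 (C/T, transition), 10 (C/T, transition), 11 (G/A, transition), 17 (T/C, transition), 18 (A/G, transition), 21 (C/G, transversion), 22 (A/G, transition), 24 (G/A, transition).
Of the 8 differences, 7 transitions and 1 transversion, so the answer is 7.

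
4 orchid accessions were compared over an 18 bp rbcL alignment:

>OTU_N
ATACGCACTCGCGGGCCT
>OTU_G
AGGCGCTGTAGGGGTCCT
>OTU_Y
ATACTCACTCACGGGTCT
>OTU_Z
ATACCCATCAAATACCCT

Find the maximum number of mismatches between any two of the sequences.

Pairwise Hamming distances:
  OTU_N vs OTU_G: 7
  OTU_N vs OTU_Y: 3
  OTU_N vs OTU_Z: 9
  OTU_G vs OTU_Y: 10
  OTU_G vs OTU_Z: 11
  OTU_Y vs OTU_Z: 9
The largest is 11, between OTU_G and OTU_Z.

11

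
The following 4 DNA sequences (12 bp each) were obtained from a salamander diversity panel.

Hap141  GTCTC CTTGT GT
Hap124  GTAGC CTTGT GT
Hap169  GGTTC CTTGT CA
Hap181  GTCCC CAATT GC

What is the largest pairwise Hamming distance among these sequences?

Pairwise Hamming distances:
  Hap141 vs Hap124: 2
  Hap141 vs Hap169: 4
  Hap141 vs Hap181: 5
  Hap124 vs Hap169: 5
  Hap124 vs Hap181: 6
  Hap169 vs Hap181: 8
The largest is 8, between Hap169 and Hap181.

8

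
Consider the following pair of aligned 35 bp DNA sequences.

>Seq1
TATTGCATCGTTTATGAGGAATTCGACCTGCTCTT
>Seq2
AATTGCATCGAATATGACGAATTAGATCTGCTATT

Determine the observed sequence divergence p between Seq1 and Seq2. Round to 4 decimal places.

The sequences differ at positions 1 (T/A), 11 (T/A), 12 (T/A), 18 (G/C), 24 (C/A), 27 (C/T), 33 (C/A).
There are 7 differences over 35 sites, so p = 7/35 = 0.2000.

0.2000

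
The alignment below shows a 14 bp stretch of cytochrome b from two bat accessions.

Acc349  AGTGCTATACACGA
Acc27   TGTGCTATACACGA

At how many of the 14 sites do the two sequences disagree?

Differing sites — 1:A/T.
That gives 1 mismatch out of 14 aligned sites, so the Hamming distance is 1.

1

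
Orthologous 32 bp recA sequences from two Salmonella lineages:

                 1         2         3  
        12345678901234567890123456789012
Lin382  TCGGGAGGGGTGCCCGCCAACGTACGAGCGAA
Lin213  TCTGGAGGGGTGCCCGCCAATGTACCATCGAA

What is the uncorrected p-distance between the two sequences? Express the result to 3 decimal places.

Differing sites — 3:G/T; 21:C/T; 26:G/C; 28:G/T.
There are 4 differences over 32 sites, so p = 4/32 = 0.125.

0.125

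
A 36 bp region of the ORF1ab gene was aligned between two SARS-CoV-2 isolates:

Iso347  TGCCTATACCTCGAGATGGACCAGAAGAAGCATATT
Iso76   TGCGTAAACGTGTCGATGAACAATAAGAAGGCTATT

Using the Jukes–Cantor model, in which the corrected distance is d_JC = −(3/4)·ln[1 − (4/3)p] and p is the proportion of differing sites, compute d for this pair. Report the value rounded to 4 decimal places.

The sequences differ at positions 4 (C/G), 7 (T/A), 10 (C/G), 12 (C/G), 13 (G/T), 14 (A/C), 19 (G/A), 22 (C/A), 24 (G/T), 31 (C/G), 32 (A/C).
p = 11/36 = 0.305556.
d = −0.75 · ln(1 − (4/3)·0.305556) = −0.75 · ln(0.592592) = −0.75 · (-0.523249) = 0.3924.

0.3924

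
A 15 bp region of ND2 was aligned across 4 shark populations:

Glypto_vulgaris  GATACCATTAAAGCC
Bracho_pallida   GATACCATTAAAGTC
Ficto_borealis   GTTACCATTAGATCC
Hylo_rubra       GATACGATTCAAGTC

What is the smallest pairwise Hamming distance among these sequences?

1

Pairwise Hamming distances:
  Glypto_vulgaris vs Bracho_pallida: 1
  Glypto_vulgaris vs Ficto_borealis: 3
  Glypto_vulgaris vs Hylo_rubra: 3
  Bracho_pallida vs Ficto_borealis: 4
  Bracho_pallida vs Hylo_rubra: 2
  Ficto_borealis vs Hylo_rubra: 6
The smallest is 1, between Glypto_vulgaris and Bracho_pallida.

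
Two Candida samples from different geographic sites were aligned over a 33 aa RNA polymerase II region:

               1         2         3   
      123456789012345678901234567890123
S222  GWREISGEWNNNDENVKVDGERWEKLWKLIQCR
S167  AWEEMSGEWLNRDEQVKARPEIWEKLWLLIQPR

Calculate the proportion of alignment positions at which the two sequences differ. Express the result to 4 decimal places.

0.3636

The sequences differ at positions 1 (G/A), 3 (R/E), 5 (I/M), 10 (N/L), 12 (N/R), 15 (N/Q), 18 (V/A), 19 (D/R), 20 (G/P), 22 (R/I), 28 (K/L), 32 (C/P).
There are 12 differences over 33 sites, so p = 12/33 = 0.3636.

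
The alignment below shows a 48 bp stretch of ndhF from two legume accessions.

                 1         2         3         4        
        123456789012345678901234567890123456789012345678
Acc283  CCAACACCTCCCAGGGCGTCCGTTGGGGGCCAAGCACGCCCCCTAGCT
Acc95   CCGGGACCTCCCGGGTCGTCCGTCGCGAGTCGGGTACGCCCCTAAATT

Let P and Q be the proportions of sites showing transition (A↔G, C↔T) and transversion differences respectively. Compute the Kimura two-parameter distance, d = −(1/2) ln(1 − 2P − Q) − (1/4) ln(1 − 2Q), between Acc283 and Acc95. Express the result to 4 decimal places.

Differing sites — 3:A/G (Ti); 4:A/G (Ti); 5:C/G (Tv); 13:A/G (Ti); 16:G/T (Tv); 24:T/C (Ti); 26:G/C (Tv); 28:G/A (Ti); 30:C/T (Ti); 32:A/G (Ti); 33:A/G (Ti); 35:C/T (Ti); 43:C/T (Ti); 44:T/A (Tv); 46:G/A (Ti); 47:C/T (Ti).
Of the 16 differences, 12 transitions and 4 transversions over 48 sites: P = 12/48 = 0.250000, Q = 4/48 = 0.083333.
d = −0.5·ln(0.416667) − 0.25·ln(0.833334) = −0.5·(-0.875468) − 0.25·(-0.182321) = 0.4833.

0.4833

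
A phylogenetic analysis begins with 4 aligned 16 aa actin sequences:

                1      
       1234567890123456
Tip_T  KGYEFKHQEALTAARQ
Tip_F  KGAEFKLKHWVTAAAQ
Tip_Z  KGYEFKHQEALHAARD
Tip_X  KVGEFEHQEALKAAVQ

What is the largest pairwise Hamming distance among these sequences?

Pairwise Hamming distances:
  Tip_T vs Tip_F: 7
  Tip_T vs Tip_Z: 2
  Tip_T vs Tip_X: 5
  Tip_F vs Tip_Z: 9
  Tip_F vs Tip_X: 10
  Tip_Z vs Tip_X: 6
The largest is 10, between Tip_F and Tip_X.

10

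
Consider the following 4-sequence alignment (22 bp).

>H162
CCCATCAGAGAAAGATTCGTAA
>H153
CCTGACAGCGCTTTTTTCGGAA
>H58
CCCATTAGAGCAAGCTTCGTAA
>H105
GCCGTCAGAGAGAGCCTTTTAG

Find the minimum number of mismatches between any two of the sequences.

Pairwise Hamming distances:
  H162 vs H153: 10
  H162 vs H58: 3
  H162 vs H105: 8
  H153 vs H58: 10
  H153 vs H105: 14
  H58 vs H105: 9
The smallest is 3, between H162 and H58.

3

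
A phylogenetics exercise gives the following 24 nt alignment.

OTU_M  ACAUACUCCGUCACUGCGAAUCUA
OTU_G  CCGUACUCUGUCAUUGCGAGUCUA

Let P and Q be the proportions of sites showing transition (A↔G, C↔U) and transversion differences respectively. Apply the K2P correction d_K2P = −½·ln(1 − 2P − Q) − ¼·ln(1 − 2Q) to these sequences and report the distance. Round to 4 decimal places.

0.2568

Mismatches occur at site 1 (A/C, transversion), site 3 (A/G, transition), site 9 (C/U, transition), site 14 (C/U, transition), site 20 (A/G, transition).
Of the 5 differences, 4 transitions and 1 transversion over 24 sites: P = 4/24 = 0.166667, Q = 1/24 = 0.041667.
d = −0.5·ln(0.624999) − 0.25·ln(0.916666) = −0.5·(-0.470005) − 0.25·(-0.087012) = 0.2568.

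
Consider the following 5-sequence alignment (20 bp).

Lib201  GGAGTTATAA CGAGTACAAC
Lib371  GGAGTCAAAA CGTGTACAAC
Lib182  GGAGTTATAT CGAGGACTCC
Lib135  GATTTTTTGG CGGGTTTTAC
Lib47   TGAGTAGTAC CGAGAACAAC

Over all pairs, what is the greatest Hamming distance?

13

Pairwise Hamming distances:
  Lib201 vs Lib371: 3
  Lib201 vs Lib182: 4
  Lib201 vs Lib135: 10
  Lib201 vs Lib47: 5
  Lib371 vs Lib182: 7
  Lib371 vs Lib135: 12
  Lib371 vs Lib47: 7
  Lib182 vs Lib135: 11
  Lib182 vs Lib47: 7
  Lib135 vs Lib47: 13
The largest is 13, between Lib135 and Lib47.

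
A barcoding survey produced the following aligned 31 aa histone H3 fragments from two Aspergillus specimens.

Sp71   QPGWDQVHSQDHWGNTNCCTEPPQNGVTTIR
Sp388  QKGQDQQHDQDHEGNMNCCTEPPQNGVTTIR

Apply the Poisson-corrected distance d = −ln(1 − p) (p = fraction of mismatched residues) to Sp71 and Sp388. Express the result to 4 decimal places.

Differing sites — 2:P/K; 4:W/Q; 7:V/Q; 9:S/D; 13:W/E; 16:T/M.
p = 6/31 = 0.193548.
d = −ln(1 − 0.193548) = −ln(0.806452) = 0.2151.

0.2151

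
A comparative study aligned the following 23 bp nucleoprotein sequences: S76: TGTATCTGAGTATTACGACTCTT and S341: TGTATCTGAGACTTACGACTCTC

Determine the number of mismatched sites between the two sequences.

3

Mismatches occur at site 11 (T/A), site 12 (A/C), site 23 (T/C).
That gives 3 mismatches out of 23 aligned sites, so the Hamming distance is 3.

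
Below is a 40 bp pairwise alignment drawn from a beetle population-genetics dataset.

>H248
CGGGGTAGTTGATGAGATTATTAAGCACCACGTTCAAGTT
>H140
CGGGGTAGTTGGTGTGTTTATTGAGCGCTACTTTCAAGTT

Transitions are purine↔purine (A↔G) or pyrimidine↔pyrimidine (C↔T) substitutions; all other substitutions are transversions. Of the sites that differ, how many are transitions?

4

Mismatches occur at site 12 (A/G, transition), site 15 (A/T, transversion), site 17 (A/T, transversion), site 23 (A/G, transition), site 27 (A/G, transition), site 29 (C/T, transition), site 32 (G/T, transversion).
Of the 7 differences, 4 transitions and 3 transversions, so the answer is 4.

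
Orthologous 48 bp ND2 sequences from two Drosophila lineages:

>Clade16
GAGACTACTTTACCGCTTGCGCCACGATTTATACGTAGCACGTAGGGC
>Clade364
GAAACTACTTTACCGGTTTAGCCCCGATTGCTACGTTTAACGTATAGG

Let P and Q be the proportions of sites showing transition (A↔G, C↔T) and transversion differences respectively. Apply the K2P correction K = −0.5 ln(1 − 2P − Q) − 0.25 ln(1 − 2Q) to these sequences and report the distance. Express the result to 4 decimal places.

0.3406

Mismatches occur at site 3 (G→A, transition), site 16 (C→G, transversion), site 19 (G→T, transversion), site 20 (C→A, transversion), site 24 (A→C, transversion), site 30 (T→G, transversion), site 31 (A→C, transversion), site 37 (A→T, transversion), site 38 (G→T, transversion), site 39 (C→A, transversion), site 45 (G→T, transversion), site 46 (G→A, transition), site 48 (C→G, transversion).
Of the 13 differences, 2 transitions and 11 transversions over 48 sites: P = 2/48 = 0.041667, Q = 11/48 = 0.229167.
d = −0.5·ln(0.687499) − 0.25·ln(0.541666) = −0.5·(-0.374695) − 0.25·(-0.613106) = 0.3406.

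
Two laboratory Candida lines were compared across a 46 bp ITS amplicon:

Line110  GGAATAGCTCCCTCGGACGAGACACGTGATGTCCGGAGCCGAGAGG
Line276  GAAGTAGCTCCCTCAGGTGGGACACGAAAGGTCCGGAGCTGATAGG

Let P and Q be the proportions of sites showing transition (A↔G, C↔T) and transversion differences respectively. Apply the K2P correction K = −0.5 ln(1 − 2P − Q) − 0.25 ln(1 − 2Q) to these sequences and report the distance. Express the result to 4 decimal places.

The sequences differ at positions 2 (G/A, transition), 4 (A/G, transition), 15 (G/A, transition), 17 (A/G, transition), 18 (C/T, transition), 20 (A/G, transition), 27 (T/A, transversion), 28 (G/A, transition), 30 (T/G, transversion), 40 (C/T, transition), 43 (G/T, transversion).
Of the 11 differences, 8 transitions and 3 transversions over 46 sites: P = 8/46 = 0.173913, Q = 3/46 = 0.065217.
d = −0.5·ln(0.586957) − 0.25·ln(0.869566) = −0.5·(-0.532804) − 0.25·(-0.139761) = 0.3013.

0.3013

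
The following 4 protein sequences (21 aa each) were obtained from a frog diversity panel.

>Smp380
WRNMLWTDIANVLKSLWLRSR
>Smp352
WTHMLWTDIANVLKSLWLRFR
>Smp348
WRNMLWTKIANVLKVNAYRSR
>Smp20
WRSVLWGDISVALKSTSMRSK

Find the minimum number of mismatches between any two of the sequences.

Pairwise Hamming distances:
  Smp380 vs Smp352: 3
  Smp380 vs Smp348: 5
  Smp380 vs Smp20: 10
  Smp352 vs Smp348: 8
  Smp352 vs Smp20: 12
  Smp348 vs Smp20: 12
The smallest is 3, between Smp380 and Smp352.

3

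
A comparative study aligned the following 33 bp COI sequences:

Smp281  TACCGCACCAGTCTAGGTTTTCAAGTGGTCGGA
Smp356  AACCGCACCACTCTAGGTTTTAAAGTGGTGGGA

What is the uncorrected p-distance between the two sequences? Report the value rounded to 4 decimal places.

0.1212

Differing sites — 1:T/A; 11:G/C; 22:C/A; 30:C/G.
There are 4 differences over 33 sites, so p = 4/33 = 0.1212.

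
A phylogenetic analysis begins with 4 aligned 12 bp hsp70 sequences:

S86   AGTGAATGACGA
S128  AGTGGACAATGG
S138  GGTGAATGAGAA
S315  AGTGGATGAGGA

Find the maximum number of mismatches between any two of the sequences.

7

Pairwise Hamming distances:
  S86 vs S128: 5
  S86 vs S138: 3
  S86 vs S315: 2
  S128 vs S138: 7
  S128 vs S315: 4
  S138 vs S315: 3
The largest is 7, between S128 and S138.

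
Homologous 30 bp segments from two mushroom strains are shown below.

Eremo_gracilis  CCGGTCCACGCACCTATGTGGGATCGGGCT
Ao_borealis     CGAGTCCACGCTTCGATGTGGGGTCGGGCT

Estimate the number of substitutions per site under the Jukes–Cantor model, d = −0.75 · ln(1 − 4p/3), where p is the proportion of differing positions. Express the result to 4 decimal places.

Differing sites — 2:C/G; 3:G/A; 12:A/T; 13:C/T; 15:T/G; 23:A/G.
p = 6/30 = 0.200000.
d = −0.75 · ln(1 − (4/3)·0.200000) = −0.75 · ln(0.733333) = −0.75 · (-0.310155) = 0.2326.

0.2326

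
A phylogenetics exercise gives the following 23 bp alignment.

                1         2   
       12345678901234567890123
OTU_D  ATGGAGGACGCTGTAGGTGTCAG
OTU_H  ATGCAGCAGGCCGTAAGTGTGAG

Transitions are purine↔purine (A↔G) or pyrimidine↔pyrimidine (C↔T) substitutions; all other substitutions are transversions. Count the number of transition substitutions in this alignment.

2

The sequences differ at positions 4 (G/C, transversion), 7 (G/C, transversion), 9 (C/G, transversion), 12 (T/C, transition), 16 (G/A, transition), 21 (C/G, transversion).
Of the 6 differences, 2 transitions and 4 transversions, so the answer is 2.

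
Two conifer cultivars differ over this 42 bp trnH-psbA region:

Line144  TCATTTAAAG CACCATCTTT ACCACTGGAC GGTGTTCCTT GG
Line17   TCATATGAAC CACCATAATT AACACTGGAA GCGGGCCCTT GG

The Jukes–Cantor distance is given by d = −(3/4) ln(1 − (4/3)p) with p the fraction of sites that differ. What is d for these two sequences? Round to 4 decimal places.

0.3222

Mismatches occur at site 5 (T/A), site 7 (A/G), site 10 (G/C), site 17 (C/A), site 18 (T/A), site 22 (C/A), site 30 (C/A), site 32 (G/C), site 33 (T/G), site 35 (T/G), site 36 (T/C).
p = 11/42 = 0.261905.
d = −0.75 · ln(1 − (4/3)·0.261905) = −0.75 · ln(0.650793) = −0.75 · (-0.429564) = 0.3222.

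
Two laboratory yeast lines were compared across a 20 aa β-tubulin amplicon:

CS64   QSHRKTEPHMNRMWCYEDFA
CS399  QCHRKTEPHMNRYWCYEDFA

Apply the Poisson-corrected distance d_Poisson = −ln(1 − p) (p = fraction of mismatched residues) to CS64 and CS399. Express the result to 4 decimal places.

The sequences differ at positions 2 (S/C), 13 (M/Y).
p = 2/20 = 0.100000.
d = −ln(1 − 0.100000) = −ln(0.900000) = 0.1054.

0.1054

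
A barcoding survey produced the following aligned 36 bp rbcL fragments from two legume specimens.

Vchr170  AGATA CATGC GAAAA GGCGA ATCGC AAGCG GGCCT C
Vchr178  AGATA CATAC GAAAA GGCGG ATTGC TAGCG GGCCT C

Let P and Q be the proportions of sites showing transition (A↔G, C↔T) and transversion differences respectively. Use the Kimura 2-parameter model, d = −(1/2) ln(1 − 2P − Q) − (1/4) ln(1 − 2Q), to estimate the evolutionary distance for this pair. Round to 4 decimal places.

0.1224

Mismatches occur at site 9 (G→A, transition), site 20 (A→G, transition), site 23 (C→T, transition), site 26 (A→T, transversion).
Of the 4 differences, 3 transitions and 1 transversion over 36 sites: P = 3/36 = 0.083333, Q = 1/36 = 0.027778.
d = −0.5·ln(0.805556) − 0.25·ln(0.944444) = −0.5·(-0.216223) − 0.25·(-0.057159) = 0.1224.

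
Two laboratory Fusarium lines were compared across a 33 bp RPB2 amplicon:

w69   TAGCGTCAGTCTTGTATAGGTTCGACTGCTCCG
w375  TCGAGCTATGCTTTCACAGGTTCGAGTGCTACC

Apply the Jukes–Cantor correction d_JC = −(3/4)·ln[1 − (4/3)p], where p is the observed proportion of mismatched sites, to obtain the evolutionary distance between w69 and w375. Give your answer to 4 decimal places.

0.4975

The sequences differ at positions 2 (A/C), 4 (C/A), 6 (T/C), 7 (C/T), 9 (G/T), 10 (T/G), 14 (G/T), 15 (T/C), 17 (T/C), 26 (C/G), 31 (C/A), 33 (G/C).
p = 12/33 = 0.363636.
d = −0.75 · ln(1 − (4/3)·0.363636) = −0.75 · ln(0.515152) = −0.75 · (-0.663293) = 0.4975.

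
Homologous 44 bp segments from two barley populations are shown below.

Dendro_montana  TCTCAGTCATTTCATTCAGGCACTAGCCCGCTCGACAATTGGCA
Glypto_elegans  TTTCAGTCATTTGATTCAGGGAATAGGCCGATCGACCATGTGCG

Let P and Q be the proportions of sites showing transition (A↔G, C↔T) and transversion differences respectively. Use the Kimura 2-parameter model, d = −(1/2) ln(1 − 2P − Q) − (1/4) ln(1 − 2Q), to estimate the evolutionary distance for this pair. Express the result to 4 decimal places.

0.2722

The sequences differ at positions 2 (C/T, transition), 13 (C/G, transversion), 21 (C/G, transversion), 23 (C/A, transversion), 27 (C/G, transversion), 31 (C/A, transversion), 37 (A/C, transversion), 40 (T/G, transversion), 41 (G/T, transversion), 44 (A/G, transition).
Of the 10 differences, 2 transitions and 8 transversions over 44 sites: P = 2/44 = 0.045455, Q = 8/44 = 0.181818.
d = −0.5·ln(0.727272) − 0.25·ln(0.636364) = −0.5·(-0.318455) − 0.25·(-0.451985) = 0.2722.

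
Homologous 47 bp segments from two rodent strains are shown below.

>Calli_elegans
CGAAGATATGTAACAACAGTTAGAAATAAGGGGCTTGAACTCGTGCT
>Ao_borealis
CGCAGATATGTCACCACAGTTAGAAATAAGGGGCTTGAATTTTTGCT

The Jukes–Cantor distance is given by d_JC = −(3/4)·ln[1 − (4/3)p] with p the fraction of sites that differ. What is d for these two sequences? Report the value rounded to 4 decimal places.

Mismatches occur at site 3 (A↔C), site 12 (A↔C), site 15 (A↔C), site 40 (C↔T), site 42 (C↔T), site 43 (G↔T).
p = 6/47 = 0.127660.
d = −0.75 · ln(1 − (4/3)·0.127660) = −0.75 · ln(0.829787) = −0.75 · (-0.186586) = 0.1399.

0.1399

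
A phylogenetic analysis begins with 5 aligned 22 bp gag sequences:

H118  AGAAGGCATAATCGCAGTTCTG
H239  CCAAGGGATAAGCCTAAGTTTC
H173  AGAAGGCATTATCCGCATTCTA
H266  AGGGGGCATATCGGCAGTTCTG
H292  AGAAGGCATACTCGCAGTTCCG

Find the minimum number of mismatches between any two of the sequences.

2

Pairwise Hamming distances:
  H118 vs H239: 10
  H118 vs H173: 6
  H118 vs H266: 5
  H118 vs H292: 2
  H239 vs H173: 10
  H239 vs H266: 14
  H239 vs H292: 12
  H173 vs H266: 11
  H173 vs H292: 8
  H266 vs H292: 6
The smallest is 2, between H118 and H292.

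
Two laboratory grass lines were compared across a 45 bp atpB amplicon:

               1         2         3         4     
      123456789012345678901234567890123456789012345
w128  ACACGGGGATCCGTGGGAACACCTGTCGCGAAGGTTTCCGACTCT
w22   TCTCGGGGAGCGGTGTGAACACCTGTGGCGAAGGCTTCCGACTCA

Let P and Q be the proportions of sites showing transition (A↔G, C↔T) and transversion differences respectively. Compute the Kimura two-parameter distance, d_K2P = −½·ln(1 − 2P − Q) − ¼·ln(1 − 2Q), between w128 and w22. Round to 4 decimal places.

0.2047

Differing sites — 1:A/T (Tv); 3:A/T (Tv); 10:T/G (Tv); 12:C/G (Tv); 16:G/T (Tv); 27:C/G (Tv); 35:T/C (Ti); 45:T/A (Tv).
Of the 8 differences, 1 transition and 7 transversions over 45 sites: P = 1/45 = 0.022222, Q = 7/45 = 0.155556.
d = −0.5·ln(0.800000) − 0.25·ln(0.688888) = −0.5·(-0.223144) − 0.25·(-0.372677) = 0.2047.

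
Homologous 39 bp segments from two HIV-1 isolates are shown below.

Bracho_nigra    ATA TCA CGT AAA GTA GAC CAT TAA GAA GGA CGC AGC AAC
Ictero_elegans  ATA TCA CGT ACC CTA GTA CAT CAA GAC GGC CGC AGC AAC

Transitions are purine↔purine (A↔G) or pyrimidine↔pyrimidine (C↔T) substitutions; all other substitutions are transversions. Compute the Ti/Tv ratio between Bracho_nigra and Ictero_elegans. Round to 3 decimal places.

0.143

The sequences differ at positions 11 (A/C, transversion), 12 (A/C, transversion), 13 (G/C, transversion), 17 (A/T, transversion), 18 (C/A, transversion), 22 (T/C, transition), 27 (A/C, transversion), 30 (A/C, transversion).
Of the 8 differences, 1 transition and 7 transversions, so Ti/Tv = 1/7 = 0.143.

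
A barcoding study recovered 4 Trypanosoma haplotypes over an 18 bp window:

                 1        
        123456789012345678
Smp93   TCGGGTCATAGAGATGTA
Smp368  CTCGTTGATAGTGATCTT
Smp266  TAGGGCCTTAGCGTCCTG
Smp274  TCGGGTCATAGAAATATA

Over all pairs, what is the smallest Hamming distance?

2

Pairwise Hamming distances:
  Smp93 vs Smp368: 8
  Smp93 vs Smp266: 8
  Smp93 vs Smp274: 2
  Smp368 vs Smp266: 11
  Smp368 vs Smp274: 9
  Smp266 vs Smp274: 9
The smallest is 2, between Smp93 and Smp274.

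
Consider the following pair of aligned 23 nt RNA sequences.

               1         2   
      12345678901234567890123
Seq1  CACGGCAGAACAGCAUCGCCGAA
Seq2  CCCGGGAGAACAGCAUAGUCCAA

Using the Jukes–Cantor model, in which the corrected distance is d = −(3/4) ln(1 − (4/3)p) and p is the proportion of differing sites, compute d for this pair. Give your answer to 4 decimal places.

Differing sites — 2:A/C; 6:C/G; 17:C/A; 19:C/U; 21:G/C.
p = 5/23 = 0.217391.
d = −0.75 · ln(1 − (4/3)·0.217391) = −0.75 · ln(0.710145) = −0.75 · (-0.342286) = 0.2567.

0.2567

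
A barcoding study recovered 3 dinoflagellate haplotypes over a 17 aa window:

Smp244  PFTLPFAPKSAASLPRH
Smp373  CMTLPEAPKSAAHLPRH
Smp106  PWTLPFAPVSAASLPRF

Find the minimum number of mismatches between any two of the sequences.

3

Pairwise Hamming distances:
  Smp244 vs Smp373: 4
  Smp244 vs Smp106: 3
  Smp373 vs Smp106: 6
The smallest is 3, between Smp244 and Smp106.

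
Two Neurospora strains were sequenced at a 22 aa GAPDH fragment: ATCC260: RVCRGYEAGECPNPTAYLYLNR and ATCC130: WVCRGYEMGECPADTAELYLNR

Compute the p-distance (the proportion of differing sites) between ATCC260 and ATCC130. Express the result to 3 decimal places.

0.227

Mismatches occur at site 1 (R/W), site 8 (A/M), site 13 (N/A), site 14 (P/D), site 17 (Y/E).
There are 5 differences over 22 sites, so p = 5/22 = 0.227.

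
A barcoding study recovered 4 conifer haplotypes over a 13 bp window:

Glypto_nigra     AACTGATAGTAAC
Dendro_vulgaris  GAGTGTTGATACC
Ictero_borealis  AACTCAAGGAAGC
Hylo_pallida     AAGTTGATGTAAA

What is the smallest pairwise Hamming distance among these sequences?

Pairwise Hamming distances:
  Glypto_nigra vs Dendro_vulgaris: 6
  Glypto_nigra vs Ictero_borealis: 5
  Glypto_nigra vs Hylo_pallida: 6
  Dendro_vulgaris vs Ictero_borealis: 8
  Dendro_vulgaris vs Hylo_pallida: 8
  Ictero_borealis vs Hylo_pallida: 7
The smallest is 5, between Glypto_nigra and Ictero_borealis.

5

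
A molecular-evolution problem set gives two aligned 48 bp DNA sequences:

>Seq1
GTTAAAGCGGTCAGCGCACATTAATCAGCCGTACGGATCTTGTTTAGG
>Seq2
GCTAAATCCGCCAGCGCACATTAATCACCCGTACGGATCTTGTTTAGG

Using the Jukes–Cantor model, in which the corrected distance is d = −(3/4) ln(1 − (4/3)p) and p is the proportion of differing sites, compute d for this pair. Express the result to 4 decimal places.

0.1121

Mismatches occur at site 2 (T↔C), site 7 (G↔T), site 9 (G↔C), site 11 (T↔C), site 28 (G↔C).
p = 5/48 = 0.104167.
d = −0.75 · ln(1 − (4/3)·0.104167) = −0.75 · ln(0.861111) = −0.75 · (-0.149532) = 0.1121.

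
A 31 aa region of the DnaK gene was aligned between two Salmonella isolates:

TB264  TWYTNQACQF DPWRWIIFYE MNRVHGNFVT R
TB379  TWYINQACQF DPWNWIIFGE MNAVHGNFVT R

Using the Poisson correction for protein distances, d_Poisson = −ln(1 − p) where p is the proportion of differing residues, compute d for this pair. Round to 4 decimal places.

0.1382

The sequences differ at positions 4 (T/I), 14 (R/N), 19 (Y/G), 23 (R/A).
p = 4/31 = 0.129032.
d = −ln(1 − 0.129032) = −ln(0.870968) = 0.1382.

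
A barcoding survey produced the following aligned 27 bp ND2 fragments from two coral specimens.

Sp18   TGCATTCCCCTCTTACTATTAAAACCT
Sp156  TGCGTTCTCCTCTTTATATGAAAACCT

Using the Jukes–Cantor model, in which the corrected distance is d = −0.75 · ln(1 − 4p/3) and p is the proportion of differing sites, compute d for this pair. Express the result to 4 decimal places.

Differing sites — 4:A/G; 8:C/T; 15:A/T; 16:C/A; 20:T/G.
p = 5/27 = 0.185185.
d = −0.75 · ln(1 − (4/3)·0.185185) = −0.75 · ln(0.753087) = −0.75 · (-0.283575) = 0.2127.

0.2127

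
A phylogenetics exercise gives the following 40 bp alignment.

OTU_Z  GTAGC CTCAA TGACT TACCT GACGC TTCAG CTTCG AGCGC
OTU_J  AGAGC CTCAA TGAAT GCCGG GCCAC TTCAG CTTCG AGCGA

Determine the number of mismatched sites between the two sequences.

10

The sequences differ at positions 1 (G/A), 2 (T/G), 14 (C/A), 16 (T/G), 17 (A/C), 19 (C/G), 20 (T/G), 22 (A/C), 24 (G/A), 40 (C/A).
That gives 10 mismatches out of 40 aligned sites, so the Hamming distance is 10.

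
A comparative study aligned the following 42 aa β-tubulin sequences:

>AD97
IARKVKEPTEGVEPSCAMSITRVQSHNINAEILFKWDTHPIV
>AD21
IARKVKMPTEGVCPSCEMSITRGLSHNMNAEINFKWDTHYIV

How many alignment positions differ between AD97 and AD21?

8

Mismatches occur at site 7 (E↔M), site 13 (E↔C), site 17 (A↔E), site 23 (V↔G), site 24 (Q↔L), site 28 (I↔M), site 33 (L↔N), site 40 (P↔Y).
That gives 8 mismatches out of 42 aligned sites, so the Hamming distance is 8.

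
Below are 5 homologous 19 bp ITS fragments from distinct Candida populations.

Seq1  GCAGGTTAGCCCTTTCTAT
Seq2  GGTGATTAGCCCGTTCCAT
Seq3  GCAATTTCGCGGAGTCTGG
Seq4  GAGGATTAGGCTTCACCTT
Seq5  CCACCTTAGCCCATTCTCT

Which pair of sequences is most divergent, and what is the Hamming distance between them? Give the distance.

14

Pairwise Hamming distances:
  Seq1 vs Seq2: 5
  Seq1 vs Seq3: 9
  Seq1 vs Seq4: 9
  Seq1 vs Seq5: 5
  Seq2 vs Seq3: 12
  Seq2 vs Seq4: 8
  Seq2 vs Seq5: 8
  Seq3 vs Seq4: 14
  Seq3 vs Seq5: 9
  Seq4 vs Seq5: 12
The largest is 14, between Seq3 and Seq4.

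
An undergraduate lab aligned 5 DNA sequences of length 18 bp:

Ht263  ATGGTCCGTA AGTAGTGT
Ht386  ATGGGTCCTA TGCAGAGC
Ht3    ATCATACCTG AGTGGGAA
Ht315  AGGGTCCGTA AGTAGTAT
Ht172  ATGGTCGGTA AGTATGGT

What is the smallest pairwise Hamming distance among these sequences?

Pairwise Hamming distances:
  Ht263 vs Ht386: 7
  Ht263 vs Ht3: 9
  Ht263 vs Ht315: 2
  Ht263 vs Ht172: 3
  Ht386 vs Ht3: 11
  Ht386 vs Ht315: 9
  Ht386 vs Ht172: 9
  Ht3 vs Ht315: 9
  Ht3 vs Ht172: 10
  Ht315 vs Ht172: 5
The smallest is 2, between Ht263 and Ht315.

2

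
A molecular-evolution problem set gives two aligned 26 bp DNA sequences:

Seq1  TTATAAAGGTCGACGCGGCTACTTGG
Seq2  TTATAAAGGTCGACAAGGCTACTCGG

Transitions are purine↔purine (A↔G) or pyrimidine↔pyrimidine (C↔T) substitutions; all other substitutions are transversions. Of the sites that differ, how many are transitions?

The sequences differ at positions 15 (G/A, transition), 16 (C/A, transversion), 24 (T/C, transition).
Of the 3 differences, 2 transitions and 1 transversion, so the answer is 2.

2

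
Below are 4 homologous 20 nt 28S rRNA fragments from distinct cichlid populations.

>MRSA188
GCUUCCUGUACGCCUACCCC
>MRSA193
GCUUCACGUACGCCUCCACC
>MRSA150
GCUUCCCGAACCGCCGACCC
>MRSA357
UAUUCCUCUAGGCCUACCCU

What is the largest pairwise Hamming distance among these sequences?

Pairwise Hamming distances:
  MRSA188 vs MRSA193: 4
  MRSA188 vs MRSA150: 7
  MRSA188 vs MRSA357: 5
  MRSA193 vs MRSA150: 8
  MRSA193 vs MRSA357: 9
  MRSA150 vs MRSA357: 12
The largest is 12, between MRSA150 and MRSA357.

12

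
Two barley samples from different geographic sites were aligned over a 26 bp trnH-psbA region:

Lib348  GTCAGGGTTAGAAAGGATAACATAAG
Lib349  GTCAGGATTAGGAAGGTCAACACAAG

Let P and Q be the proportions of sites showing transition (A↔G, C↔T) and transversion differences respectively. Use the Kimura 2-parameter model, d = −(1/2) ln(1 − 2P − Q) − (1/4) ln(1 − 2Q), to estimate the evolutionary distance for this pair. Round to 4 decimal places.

Mismatches occur at site 7 (G/A, transition), site 12 (A/G, transition), site 17 (A/T, transversion), site 18 (T/C, transition), site 23 (T/C, transition).
Of the 5 differences, 4 transitions and 1 transversion over 26 sites: P = 4/26 = 0.153846, Q = 1/26 = 0.038462.
d = −0.5·ln(0.653846) − 0.25·ln(0.923076) = −0.5·(-0.424883) − 0.25·(-0.080044) = 0.2325.

0.2325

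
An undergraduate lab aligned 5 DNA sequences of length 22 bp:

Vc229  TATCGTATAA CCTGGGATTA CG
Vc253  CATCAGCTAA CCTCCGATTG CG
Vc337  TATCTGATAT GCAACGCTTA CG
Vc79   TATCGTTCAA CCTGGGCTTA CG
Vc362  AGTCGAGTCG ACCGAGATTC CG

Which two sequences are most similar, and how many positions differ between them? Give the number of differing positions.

Pairwise Hamming distances:
  Vc229 vs Vc253: 7
  Vc229 vs Vc337: 8
  Vc229 vs Vc79: 3
  Vc229 vs Vc362: 10
  Vc253 vs Vc337: 9
  Vc253 vs Vc79: 9
  Vc253 vs Vc362: 12
  Vc337 vs Vc79: 9
  Vc337 vs Vc362: 13
  Vc79 vs Vc362: 12
The smallest is 3, between Vc229 and Vc79.

3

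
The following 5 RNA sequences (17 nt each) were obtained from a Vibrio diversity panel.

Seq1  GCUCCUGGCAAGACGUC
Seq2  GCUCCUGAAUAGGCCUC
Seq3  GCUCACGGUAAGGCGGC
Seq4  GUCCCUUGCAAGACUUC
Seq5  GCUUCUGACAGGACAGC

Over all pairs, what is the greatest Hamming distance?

9

Pairwise Hamming distances:
  Seq1 vs Seq2: 5
  Seq1 vs Seq3: 5
  Seq1 vs Seq4: 4
  Seq1 vs Seq5: 5
  Seq2 vs Seq3: 7
  Seq2 vs Seq4: 8
  Seq2 vs Seq5: 7
  Seq3 vs Seq4: 9
  Seq3 vs Seq5: 8
  Seq4 vs Seq5: 8
The largest is 9, between Seq3 and Seq4.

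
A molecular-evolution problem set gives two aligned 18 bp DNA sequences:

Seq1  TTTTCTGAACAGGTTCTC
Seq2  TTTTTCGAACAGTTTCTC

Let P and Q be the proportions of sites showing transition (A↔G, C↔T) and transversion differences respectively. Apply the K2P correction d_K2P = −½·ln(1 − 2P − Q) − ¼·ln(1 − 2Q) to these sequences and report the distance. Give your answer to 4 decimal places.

Differing sites — 5:C/T (Ti); 6:T/C (Ti); 13:G/T (Tv).
Of the 3 differences, 2 transitions and 1 transversion over 18 sites: P = 2/18 = 0.111111, Q = 1/18 = 0.055556.
d = −0.5·ln(0.722222) − 0.25·ln(0.888888) = −0.5·(-0.325423) − 0.25·(-0.117784) = 0.1922.

0.1922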